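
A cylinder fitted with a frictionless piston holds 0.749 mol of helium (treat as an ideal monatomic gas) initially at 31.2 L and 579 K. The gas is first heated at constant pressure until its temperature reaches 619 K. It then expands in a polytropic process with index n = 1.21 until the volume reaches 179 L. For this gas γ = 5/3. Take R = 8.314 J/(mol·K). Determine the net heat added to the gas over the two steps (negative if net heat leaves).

4360 J

P₁ = nRT₁/V₁ = 0.749×8.314×579/31.2 = 116 kPa.
Step 1 — Isobaric: P stays 116 kPa; V/T = const ⇒ T₂ = 619 K, V₂ = 33.4 L.
W = PΔV = 116×(33.4−31.2) kPa·L = 249 J.
ΔU = nCvΔT = 0.749×12.5×(619−579) = 374 J.
Q = ΔU + W = nCpΔT = 623 J.
State after step 1: P = 116 kPa, V = 33.4 L, T = 619 K.
Step 2 — Polytropic n=1.21: T₂ = T₁(V₁/V₂)^(n−1) = 619×(0.186)^0.21 = 435 K; P₂ = P₁(V₁/V₂)^n = 15.1 kPa.
W = (P₁V₁−P₂V₂)/(n−1) = (116×33.4−15.1×179)/0.21 = 5460 J.
ΔU = nCvΔT = 0.749×12.5×(435−619) = -1720 J.
Q = ΔU + W = 3740 J.
Net over both steps: W = 5710 J, Q = 4360 J, ΔU = -1350 J.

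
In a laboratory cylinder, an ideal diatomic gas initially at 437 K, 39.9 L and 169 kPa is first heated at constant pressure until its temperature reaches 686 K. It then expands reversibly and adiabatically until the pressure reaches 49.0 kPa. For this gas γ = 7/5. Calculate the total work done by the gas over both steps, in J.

11700 J

n = P₁V₁/(RT₁) = 169×39.9/(8.314×437) = 1.86 mol.
Step 1 — Isobaric: P stays 169 kPa; V/T = const ⇒ T₂ = 686 K, V₂ = 62.6 L.
W = PΔV = 169×(62.6−39.9) kPa·L = 3840 J.
ΔU = nCvΔT = 1.86×20.8×(686−437) = 9610 J.
Q = ΔU + W = nCpΔT = 13400 J.
State after step 1: P = 169 kPa, V = 62.6 L, T = 686 K.
Step 2 — Adiabatic: T₂/T₁ = (P₂/P₁)^((γ−1)/γ) ⇒ T₂ = 686×(0.290)^0.286 = 482 K; V₂ = 152 L.
ΔU = nCvΔT = 1.86×20.8×(482−686) = -7880 J.
Q = 0 for an adiabatic process, so W = −ΔU = 7880 J.
Net over both steps: W = 11700 J, Q = 13400 J, ΔU = 1720 J.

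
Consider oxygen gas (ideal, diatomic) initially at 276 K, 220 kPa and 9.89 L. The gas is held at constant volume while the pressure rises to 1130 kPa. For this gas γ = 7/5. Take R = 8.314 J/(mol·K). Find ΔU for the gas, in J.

22500 J

n = P₁V₁/(RT₁) = 220×9.89/(8.314×276) = 0.948 mol.
Isochoric: V stays 9.89 L; P/T = const ⇒ T₂ = 1420 K, P₂ = 1130 kPa.
For an ideal gas ΔU = nCvΔT with Cv = (5/2)R = 20.8 J/(mol·K).
ΔU = 0.948×20.8×(1420−276) = 22500 J.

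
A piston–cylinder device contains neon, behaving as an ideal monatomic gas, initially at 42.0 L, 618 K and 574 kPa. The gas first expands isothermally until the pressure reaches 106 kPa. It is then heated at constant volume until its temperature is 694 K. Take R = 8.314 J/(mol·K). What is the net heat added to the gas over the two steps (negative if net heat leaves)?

n = P₁V₁/(RT₁) = 574×42.0/(8.314×618) = 4.69 mol.
Step 1 — Isothermal: T stays 618 K; PV = const ⇒ V₂ = 227 L, P₂ = 106 kPa.
ΔU = 0 (ideal gas, T constant).
W = nRT ln(V₂/V₁) = 4.69×8.314×618×ln(5.42) = 40700 J.
Q = ΔU + W = 40700 J.
State after step 1: P = 106 kPa, V = 227 L, T = 618 K.
Step 2 — Isochoric: V stays 227 L; P/T = const ⇒ T₂ = 694 K, P₂ = 119 kPa.
W = 0 (no volume change).
ΔU = nCvΔT = 4.69×12.5×(694−618) = 4450 J.
Q = ΔU = 4450 J.
Net over both steps: W = 40700 J, Q = 45200 J, ΔU = 4450 J.

45200 J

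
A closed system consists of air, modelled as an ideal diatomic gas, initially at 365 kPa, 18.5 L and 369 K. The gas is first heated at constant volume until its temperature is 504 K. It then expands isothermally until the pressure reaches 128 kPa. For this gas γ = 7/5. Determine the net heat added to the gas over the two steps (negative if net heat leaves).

n = P₁V₁/(RT₁) = 365×18.5/(8.314×369) = 2.20 mol.
Step 1 — Isochoric: V stays 18.5 L; P/T = const ⇒ T₂ = 504 K, P₂ = 499 kPa.
W = 0 (no volume change).
ΔU = nCvΔT = 2.20×20.8×(504−369) = 6180 J.
Q = ΔU = 6180 J.
State after step 1: P = 499 kPa, V = 18.5 L, T = 504 K.
Step 2 — Isothermal: T stays 504 K; PV = const ⇒ V₂ = 72.1 L, P₂ = 128 kPa.
ΔU = 0 (ideal gas, T constant).
W = nRT ln(V₂/V₁) = 2.20×8.314×504×ln(3.89) = 12500 J.
Q = ΔU + W = 12500 J.
Net over both steps: W = 12500 J, Q = 18700 J, ΔU = 6180 J.

18700 J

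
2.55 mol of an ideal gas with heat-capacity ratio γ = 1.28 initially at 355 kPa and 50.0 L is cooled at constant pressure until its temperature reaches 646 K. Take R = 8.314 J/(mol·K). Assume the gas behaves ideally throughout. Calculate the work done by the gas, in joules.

-4050 J

T₁ = P₁V₁/(nR) = 355×50.0/(2.55×8.314) = 837 K.
Isobaric: P stays 355 kPa; V/T = const ⇒ T₂ = 646 K, V₂ = 38.6 L.
W = PΔV = 355×(38.6−50.0) kPa·L = -4050 J.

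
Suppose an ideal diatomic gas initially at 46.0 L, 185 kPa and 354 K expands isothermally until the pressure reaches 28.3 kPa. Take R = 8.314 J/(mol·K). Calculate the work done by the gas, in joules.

n = P₁V₁/(RT₁) = 185×46.0/(8.314×354) = 2.89 mol.
Isothermal: T stays 354 K; PV = const ⇒ V₂ = 301 L, P₂ = 28.3 kPa.
W = nRT ln(V₂/V₁) = 2.89×8.314×354×ln(6.54) = 16000 J.

16000 J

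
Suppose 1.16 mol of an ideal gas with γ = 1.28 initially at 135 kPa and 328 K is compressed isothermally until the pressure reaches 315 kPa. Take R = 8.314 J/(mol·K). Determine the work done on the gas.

2680 J

V₁ = nRT₁/P₁ = 1.16×8.314×328/135 = 23.4 L.
Isothermal: T stays 328 K; PV = const ⇒ V₂ = 10.0 L, P₂ = 315 kPa.
W = nRT ln(V₂/V₁) = 1.16×8.314×328×ln(0.429) = -2680 J.
Work done on the gas = −W_by = 2680 J.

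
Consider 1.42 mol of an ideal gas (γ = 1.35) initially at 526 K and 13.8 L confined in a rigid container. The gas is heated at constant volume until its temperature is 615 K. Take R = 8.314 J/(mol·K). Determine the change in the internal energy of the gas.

3000 J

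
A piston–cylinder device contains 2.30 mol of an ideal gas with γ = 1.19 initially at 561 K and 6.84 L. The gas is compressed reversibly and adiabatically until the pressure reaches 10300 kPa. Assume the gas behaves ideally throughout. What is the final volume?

P₁ = nRT₁/V₁ = 2.30×8.314×561/6.84 = 1570 kPa.
Adiabatic: T₂/T₁ = (P₂/P₁)^((γ−1)/γ) ⇒ T₂ = 561×(6.57)^0.160 = 758 K; V₂ = 1.41 L.

1.41 L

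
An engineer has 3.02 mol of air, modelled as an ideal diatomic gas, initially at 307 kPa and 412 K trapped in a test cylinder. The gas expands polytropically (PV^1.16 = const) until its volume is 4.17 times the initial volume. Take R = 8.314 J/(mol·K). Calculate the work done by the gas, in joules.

13200 J

V₁ = nRT₁/P₁ = 3.02×8.314×412/307 = 33.7 L.
Polytropic n=1.16: T₂ = T₁(V₁/V₂)^(n−1) = 412×(0.240)^0.16 = 328 K; P₂ = P₁(V₁/V₂)^n = 58.6 kPa.
W = (P₁V₁−P₂V₂)/(n−1) = (307×33.7−58.6×141)/0.16 = 13200 J.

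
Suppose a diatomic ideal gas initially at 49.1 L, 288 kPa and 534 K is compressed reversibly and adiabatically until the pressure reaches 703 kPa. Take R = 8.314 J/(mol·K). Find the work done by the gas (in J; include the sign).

-10300 J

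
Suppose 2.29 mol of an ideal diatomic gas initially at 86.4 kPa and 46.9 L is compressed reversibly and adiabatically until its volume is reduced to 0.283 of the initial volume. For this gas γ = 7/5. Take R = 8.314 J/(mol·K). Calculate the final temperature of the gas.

353 K

T₁ = P₁V₁/(nR) = 86.4×46.9/(2.29×8.314) = 213 K.
Adiabatic: TV^(γ−1) = const ⇒ T₂ = 213×(3.53)^0.400 = 353 K; PV^γ = const ⇒ P₂ = 506 kPa.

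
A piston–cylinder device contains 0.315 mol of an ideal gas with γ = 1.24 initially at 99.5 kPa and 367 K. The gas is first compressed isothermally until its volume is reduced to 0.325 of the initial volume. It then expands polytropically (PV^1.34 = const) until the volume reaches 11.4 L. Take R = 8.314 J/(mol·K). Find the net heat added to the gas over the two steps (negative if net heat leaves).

-1500 J

V₁ = nRT₁/P₁ = 0.315×8.314×367/99.5 = 9.66 L.
Step 1 — Isothermal: T stays 367 K; PV = const ⇒ V₂ = 3.14 L, P₂ = 306 kPa.
ΔU = 0 (ideal gas, T constant).
W = nRT ln(V₂/V₁) = 0.315×8.314×367×ln(0.325) = -1080 J.
Q = ΔU + W = -1080 J.
State after step 1: P = 306 kPa, V = 3.14 L, T = 367 K.
Step 2 — Polytropic n=1.34: T₂ = T₁(V₁/V₂)^(n−1) = 367×(0.275)^0.34 = 237 K; P₂ = P₁(V₁/V₂)^n = 54.4 kPa.
W = (P₁V₁−P₂V₂)/(n−1) = (306×3.14−54.4×11.4)/0.34 = 1000 J.
ΔU = nCvΔT = 0.315×34.6×(237−367) = -1420 J.
Q = ΔU + W = -418 J.
Net over both steps: W = -76.8 J, Q = -1500 J, ΔU = -1420 J.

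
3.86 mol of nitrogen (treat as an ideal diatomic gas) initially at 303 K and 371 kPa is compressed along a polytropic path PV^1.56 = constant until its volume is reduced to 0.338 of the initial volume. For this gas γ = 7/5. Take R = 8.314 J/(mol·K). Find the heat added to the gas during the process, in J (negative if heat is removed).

5800 J

V₁ = nRT₁/P₁ = 3.86×8.314×303/371 = 26.2 L.
Polytropic n=1.56: T₂ = T₁(V₁/V₂)^(n−1) = 303×(2.96)^0.56 = 556 K; P₂ = P₁(V₁/V₂)^n = 2010 kPa.
W = (P₁V₁−P₂V₂)/(n−1) = (371×26.2−2010×8.86)/0.56 = -14500 J.
ΔU = nCvΔT = 3.86×20.8×(556−303) = 20300 J.
Q = ΔU + W = 5800 J.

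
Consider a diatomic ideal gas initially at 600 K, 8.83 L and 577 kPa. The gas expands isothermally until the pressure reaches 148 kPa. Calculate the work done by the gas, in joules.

n = P₁V₁/(RT₁) = 577×8.83/(8.314×600) = 1.02 mol.
Isothermal: T stays 600 K; PV = const ⇒ V₂ = 34.4 L, P₂ = 148 kPa.
W = nRT ln(V₂/V₁) = 1.02×8.314×600×ln(3.90) = 6930 J.

6930 J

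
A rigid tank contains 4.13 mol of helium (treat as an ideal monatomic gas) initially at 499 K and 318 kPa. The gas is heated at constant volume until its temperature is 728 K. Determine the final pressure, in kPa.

464 kPa

V₁ = nRT₁/P₁ = 4.13×8.314×499/318 = 53.9 L.
Isochoric: V stays 53.9 L; P/T = const ⇒ T₂ = 728 K, P₂ = 464 kPa.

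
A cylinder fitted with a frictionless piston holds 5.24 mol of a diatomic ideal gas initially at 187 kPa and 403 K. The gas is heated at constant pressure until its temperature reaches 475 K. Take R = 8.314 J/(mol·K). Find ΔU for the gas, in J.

V₁ = nRT₁/P₁ = 5.24×8.314×403/187 = 93.9 L.
Isobaric: P stays 187 kPa; V/T = const ⇒ T₂ = 475 K, V₂ = 111 L.
For an ideal gas ΔU = nCvΔT with Cv = (5/2)R = 20.8 J/(mol·K).
ΔU = 5.24×20.8×(475−403) = 7840 J.

7840 J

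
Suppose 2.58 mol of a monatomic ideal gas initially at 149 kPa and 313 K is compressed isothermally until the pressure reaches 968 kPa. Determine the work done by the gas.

-12600 J

V₁ = nRT₁/P₁ = 2.58×8.314×313/149 = 45.1 L.
Isothermal: T stays 313 K; PV = const ⇒ V₂ = 6.94 L, P₂ = 968 kPa.
W = nRT ln(V₂/V₁) = 2.58×8.314×313×ln(0.154) = -12600 J.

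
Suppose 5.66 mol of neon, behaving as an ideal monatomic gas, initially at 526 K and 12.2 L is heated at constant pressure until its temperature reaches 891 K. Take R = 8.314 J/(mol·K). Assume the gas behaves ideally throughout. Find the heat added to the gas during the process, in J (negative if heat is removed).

42900 J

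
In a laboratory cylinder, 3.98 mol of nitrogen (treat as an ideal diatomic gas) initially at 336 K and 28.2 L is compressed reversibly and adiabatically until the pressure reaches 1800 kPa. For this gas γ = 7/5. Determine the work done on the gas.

P₁ = nRT₁/V₁ = 3.98×8.314×336/28.2 = 394 kPa.
Adiabatic: T₂/T₁ = (P₂/P₁)^((γ−1)/γ) ⇒ T₂ = 336×(4.57)^0.286 = 519 K; V₂ = 9.53 L.
ΔU = nCvΔT = 3.98×20.8×(519−336) = 15100 J.
Q = 0 for an adiabatic process, so W = −ΔU = -15100 J.
Work done on the gas = −W_by = 15100 J.

15100 J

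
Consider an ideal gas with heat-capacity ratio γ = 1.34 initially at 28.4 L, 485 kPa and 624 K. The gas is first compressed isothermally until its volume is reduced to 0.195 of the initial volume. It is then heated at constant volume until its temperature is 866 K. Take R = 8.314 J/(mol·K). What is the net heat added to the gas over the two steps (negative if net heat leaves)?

-6810 J

n = P₁V₁/(RT₁) = 485×28.4/(8.314×624) = 2.66 mol.
Step 1 — Isothermal: T stays 624 K; PV = const ⇒ V₂ = 5.54 L, P₂ = 2490 kPa.
ΔU = 0 (ideal gas, T constant).
W = nRT ln(V₂/V₁) = 2.66×8.314×624×ln(0.195) = -22500 J.
Q = ΔU + W = -22500 J.
State after step 1: P = 2490 kPa, V = 5.54 L, T = 624 K.
Step 2 — Isochoric: V stays 5.54 L; P/T = const ⇒ T₂ = 866 K, P₂ = 3450 kPa.
W = 0 (no volume change).
ΔU = nCvΔT = 2.66×24.5×(866−624) = 15700 J.
Q = ΔU = 15700 J.
Net over both steps: W = -22500 J, Q = -6810 J, ΔU = 15700 J.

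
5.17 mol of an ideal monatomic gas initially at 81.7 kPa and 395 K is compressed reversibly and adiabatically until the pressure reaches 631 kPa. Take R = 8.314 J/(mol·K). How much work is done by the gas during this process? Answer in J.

-32200 J

V₁ = nRT₁/P₁ = 5.17×8.314×395/81.7 = 208 L.
Adiabatic: T₂/T₁ = (P₂/P₁)^((γ−1)/γ) ⇒ T₂ = 395×(7.72)^0.400 = 895 K; V₂ = 61.0 L.
ΔU = nCvΔT = 5.17×12.5×(895−395) = 32200 J.
Q = 0 for an adiabatic process, so W = −ΔU = -32200 J.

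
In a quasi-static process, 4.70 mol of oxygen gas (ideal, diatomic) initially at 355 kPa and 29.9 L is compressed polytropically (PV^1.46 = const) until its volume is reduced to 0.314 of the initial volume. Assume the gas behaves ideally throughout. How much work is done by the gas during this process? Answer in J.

T₁ = P₁V₁/(nR) = 355×29.9/(4.70×8.314) = 272 K.
Polytropic n=1.46: T₂ = T₁(V₁/V₂)^(n−1) = 272×(3.18)^0.46 = 463 K; P₂ = P₁(V₁/V₂)^n = 1930 kPa.
W = (P₁V₁−P₂V₂)/(n−1) = (355×29.9−1930×9.39)/0.46 = -16200 J.

-16200 J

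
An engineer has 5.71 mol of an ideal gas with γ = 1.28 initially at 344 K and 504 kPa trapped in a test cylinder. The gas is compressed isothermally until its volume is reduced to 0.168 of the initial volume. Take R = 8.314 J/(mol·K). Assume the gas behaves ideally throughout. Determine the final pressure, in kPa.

3000 kPa

V₁ = nRT₁/P₁ = 5.71×8.314×344/504 = 32.4 L.
Isothermal: T stays 344 K; PV = const ⇒ V₂ = 5.44 L, P₂ = 3000 kPa.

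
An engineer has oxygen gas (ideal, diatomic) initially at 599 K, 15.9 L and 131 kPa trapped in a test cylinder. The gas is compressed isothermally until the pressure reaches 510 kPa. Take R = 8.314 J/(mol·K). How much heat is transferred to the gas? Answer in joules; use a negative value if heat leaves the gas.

-2830 J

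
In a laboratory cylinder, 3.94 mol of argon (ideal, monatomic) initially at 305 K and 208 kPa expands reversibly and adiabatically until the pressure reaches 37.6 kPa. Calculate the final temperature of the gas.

V₁ = nRT₁/P₁ = 3.94×8.314×305/208 = 48.0 L.
Adiabatic: T₂/T₁ = (P₂/P₁)^((γ−1)/γ) ⇒ T₂ = 305×(0.181)^0.400 = 154 K; V₂ = 134 L.

154 K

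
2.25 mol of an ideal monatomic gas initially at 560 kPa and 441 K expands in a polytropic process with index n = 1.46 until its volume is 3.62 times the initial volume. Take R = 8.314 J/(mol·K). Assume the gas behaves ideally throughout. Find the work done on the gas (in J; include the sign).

-8010 J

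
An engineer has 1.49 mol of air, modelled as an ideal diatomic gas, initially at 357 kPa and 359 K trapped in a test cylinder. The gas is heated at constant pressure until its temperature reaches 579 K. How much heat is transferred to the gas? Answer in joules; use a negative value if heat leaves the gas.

9540 J

V₁ = nRT₁/P₁ = 1.49×8.314×359/357 = 12.5 L.
Isobaric: P stays 357 kPa; V/T = const ⇒ T₂ = 579 K, V₂ = 20.1 L.
W = PΔV = 357×(20.1−12.5) kPa·L = 2730 J.
ΔU = nCvΔT = 1.49×20.8×(579−359) = 6810 J.
Q = ΔU + W = nCpΔT = 9540 J.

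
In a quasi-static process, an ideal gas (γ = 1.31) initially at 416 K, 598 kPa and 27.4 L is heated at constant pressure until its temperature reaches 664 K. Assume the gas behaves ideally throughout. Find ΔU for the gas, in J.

31500 J

n = P₁V₁/(RT₁) = 598×27.4/(8.314×416) = 4.74 mol.
Isobaric: P stays 598 kPa; V/T = const ⇒ T₂ = 664 K, V₂ = 43.7 L.
For an ideal gas ΔU = nCvΔT with Cv = R/(γ−1) = 26.8 J/(mol·K).
ΔU = 4.74×26.8×(664−416) = 31500 J.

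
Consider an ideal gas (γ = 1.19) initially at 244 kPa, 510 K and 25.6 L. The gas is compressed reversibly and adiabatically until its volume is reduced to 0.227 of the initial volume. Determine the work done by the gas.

-10700 J

n = P₁V₁/(RT₁) = 244×25.6/(8.314×510) = 1.47 mol.
Adiabatic: TV^(γ−1) = const ⇒ T₂ = 510×(4.41)^0.190 = 676 K; PV^γ = const ⇒ P₂ = 1420 kPa.
ΔU = nCvΔT = 1.47×43.8×(676−510) = 10700 J.
Q = 0 for an adiabatic process, so W = −ΔU = -10700 J.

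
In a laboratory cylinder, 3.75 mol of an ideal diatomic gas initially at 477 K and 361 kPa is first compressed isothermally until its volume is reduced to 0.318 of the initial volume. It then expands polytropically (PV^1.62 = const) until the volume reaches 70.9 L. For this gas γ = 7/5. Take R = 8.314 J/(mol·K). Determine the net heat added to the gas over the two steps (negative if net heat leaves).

-25600 J

V₁ = nRT₁/P₁ = 3.75×8.314×477/361 = 41.2 L.
Step 1 — Isothermal: T stays 477 K; PV = const ⇒ V₂ = 13.1 L, P₂ = 1140 kPa.
ΔU = 0 (ideal gas, T constant).
W = nRT ln(V₂/V₁) = 3.75×8.314×477×ln(0.318) = -17000 J.
Q = ΔU + W = -17000 J.
State after step 1: P = 1140 kPa, V = 13.1 L, T = 477 K.
Step 2 — Polytropic n=1.62: T₂ = T₁(V₁/V₂)^(n−1) = 477×(0.185)^0.62 = 167 K; P₂ = P₁(V₁/V₂)^n = 73.6 kPa.
W = (P₁V₁−P₂V₂)/(n−1) = (1140×13.1−73.6×70.9)/0.62 = 15600 J.
ΔU = nCvΔT = 3.75×20.8×(167−477) = -24100 J.
Q = ΔU + W = -8560 J.
Net over both steps: W = -1470 J, Q = -25600 J, ΔU = -24100 J.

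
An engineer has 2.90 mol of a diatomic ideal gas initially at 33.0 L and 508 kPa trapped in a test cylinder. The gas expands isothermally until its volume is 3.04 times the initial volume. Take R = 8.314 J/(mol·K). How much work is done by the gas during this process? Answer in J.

18600 J

T₁ = P₁V₁/(nR) = 508×33.0/(2.90×8.314) = 695 K.
Isothermal: T stays 695 K; PV = const ⇒ V₂ = 100 L, P₂ = 167 kPa.
W = nRT ln(V₂/V₁) = 2.90×8.314×695×ln(3.04) = 18600 J.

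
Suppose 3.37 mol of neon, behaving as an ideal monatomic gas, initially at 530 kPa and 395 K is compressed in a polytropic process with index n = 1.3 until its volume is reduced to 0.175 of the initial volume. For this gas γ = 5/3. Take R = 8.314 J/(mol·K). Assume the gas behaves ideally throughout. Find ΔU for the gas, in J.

11400 J

V₁ = nRT₁/P₁ = 3.37×8.314×395/530 = 20.9 L.
Polytropic n=1.3: T₂ = T₁(V₁/V₂)^(n−1) = 395×(5.71)^0.30 = 666 K; P₂ = P₁(V₁/V₂)^n = 5110 kPa.
For an ideal gas ΔU = nCvΔT with Cv = (3/2)R = 12.5 J/(mol·K).
ΔU = 3.37×12.5×(666−395) = 11400 J.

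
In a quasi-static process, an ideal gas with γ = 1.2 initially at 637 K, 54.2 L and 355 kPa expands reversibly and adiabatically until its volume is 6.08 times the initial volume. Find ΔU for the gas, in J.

-29200 J

n = P₁V₁/(RT₁) = 355×54.2/(8.314×637) = 3.63 mol.
Adiabatic: TV^(γ−1) = const ⇒ T₂ = 637×(0.164)^0.200 = 444 K; PV^γ = const ⇒ P₂ = 40.7 kPa.
For an ideal gas ΔU = nCvΔT with Cv = R/(γ−1) = 41.6 J/(mol·K).
ΔU = 3.63×41.6×(444−637) = -29200 J.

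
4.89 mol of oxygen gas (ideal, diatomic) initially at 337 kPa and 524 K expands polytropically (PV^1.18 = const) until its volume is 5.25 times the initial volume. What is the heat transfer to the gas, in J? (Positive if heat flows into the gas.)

V₁ = nRT₁/P₁ = 4.89×8.314×524/337 = 63.2 L.
Polytropic n=1.18: T₂ = T₁(V₁/V₂)^(n−1) = 524×(0.190)^0.18 = 389 K; P₂ = P₁(V₁/V₂)^n = 47.6 kPa.
W = (P₁V₁−P₂V₂)/(n−1) = (337×63.2−47.6×332)/0.18 = 30500 J.
ΔU = nCvΔT = 4.89×20.8×(389−524) = -13700 J.
Q = ΔU + W = 16800 J.

16800 J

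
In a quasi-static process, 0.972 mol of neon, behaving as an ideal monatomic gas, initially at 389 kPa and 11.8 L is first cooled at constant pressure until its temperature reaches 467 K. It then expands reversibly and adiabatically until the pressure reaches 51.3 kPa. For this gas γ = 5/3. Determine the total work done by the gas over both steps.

2330 J

T₁ = P₁V₁/(nR) = 389×11.8/(0.972×8.314) = 568 K.
Step 1 — Isobaric: P stays 389 kPa; V/T = const ⇒ T₂ = 467 K, V₂ = 9.70 L.
W = PΔV = 389×(9.70−11.8) kPa·L = -816 J.
ΔU = nCvΔT = 0.972×12.5×(467−568) = -1220 J.
Q = ΔU + W = nCpΔT = -2040 J.
State after step 1: P = 389 kPa, V = 9.70 L, T = 467 K.
Step 2 — Adiabatic: T₂/T₁ = (P₂/P₁)^((γ−1)/γ) ⇒ T₂ = 467×(0.132)^0.400 = 208 K; V₂ = 32.7 L.
ΔU = nCvΔT = 0.972×12.5×(208−467) = -3140 J.
Q = 0 for an adiabatic process, so W = −ΔU = 3140 J.
Net over both steps: W = 2330 J, Q = -2040 J, ΔU = -4370 J.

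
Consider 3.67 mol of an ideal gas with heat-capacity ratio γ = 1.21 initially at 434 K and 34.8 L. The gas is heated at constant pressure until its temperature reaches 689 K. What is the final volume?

55.2 L

P₁ = nRT₁/V₁ = 3.67×8.314×434/34.8 = 381 kPa.
Isobaric: P stays 381 kPa; V/T = const ⇒ T₂ = 689 K, V₂ = 55.2 L.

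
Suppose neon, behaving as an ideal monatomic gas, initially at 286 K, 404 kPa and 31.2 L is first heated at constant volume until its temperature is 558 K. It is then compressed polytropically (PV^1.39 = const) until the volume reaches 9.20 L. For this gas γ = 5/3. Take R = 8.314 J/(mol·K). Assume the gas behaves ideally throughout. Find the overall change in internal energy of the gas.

40500 J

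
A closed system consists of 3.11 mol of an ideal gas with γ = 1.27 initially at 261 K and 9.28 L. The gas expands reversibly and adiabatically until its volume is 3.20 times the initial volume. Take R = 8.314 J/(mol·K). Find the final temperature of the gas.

191 K

P₁ = nRT₁/V₁ = 3.11×8.314×261/9.28 = 727 kPa.
Adiabatic: TV^(γ−1) = const ⇒ T₂ = 261×(0.312)^0.270 = 191 K; PV^γ = const ⇒ P₂ = 166 kPa.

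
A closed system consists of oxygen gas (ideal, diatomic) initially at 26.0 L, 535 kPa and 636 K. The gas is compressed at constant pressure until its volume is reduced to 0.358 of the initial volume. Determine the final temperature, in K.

228 K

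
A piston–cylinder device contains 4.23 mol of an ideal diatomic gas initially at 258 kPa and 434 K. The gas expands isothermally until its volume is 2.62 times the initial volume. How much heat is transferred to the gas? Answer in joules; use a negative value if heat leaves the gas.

14700 J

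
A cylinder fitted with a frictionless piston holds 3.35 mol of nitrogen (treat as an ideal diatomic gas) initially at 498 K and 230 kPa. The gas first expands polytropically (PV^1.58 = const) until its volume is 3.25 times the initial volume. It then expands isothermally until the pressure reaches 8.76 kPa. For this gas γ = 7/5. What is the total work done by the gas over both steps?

21700 J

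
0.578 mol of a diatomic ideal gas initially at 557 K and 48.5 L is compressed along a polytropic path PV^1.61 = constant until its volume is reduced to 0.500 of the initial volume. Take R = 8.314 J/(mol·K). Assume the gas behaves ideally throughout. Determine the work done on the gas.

P₁ = nRT₁/V₁ = 0.578×8.314×557/48.5 = 55.2 kPa.
Polytropic n=1.61: T₂ = T₁(V₁/V₂)^(n−1) = 557×(2.00)^0.61 = 850 K; P₂ = P₁(V₁/V₂)^n = 168 kPa.
W = (P₁V₁−P₂V₂)/(n−1) = (55.2×48.5−168×24.2)/0.61 = -2310 J.
Work done on the gas = −W_by = 2310 J.

2310 J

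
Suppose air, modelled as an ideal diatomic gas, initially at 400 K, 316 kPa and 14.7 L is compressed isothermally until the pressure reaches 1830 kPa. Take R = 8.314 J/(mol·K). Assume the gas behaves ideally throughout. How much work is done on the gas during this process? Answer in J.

8160 J

n = P₁V₁/(RT₁) = 316×14.7/(8.314×400) = 1.40 mol.
Isothermal: T stays 400 K; PV = const ⇒ V₂ = 2.54 L, P₂ = 1830 kPa.
W = nRT ln(V₂/V₁) = 1.40×8.314×400×ln(0.173) = -8160 J.
Work done on the gas = −W_by = 8160 J.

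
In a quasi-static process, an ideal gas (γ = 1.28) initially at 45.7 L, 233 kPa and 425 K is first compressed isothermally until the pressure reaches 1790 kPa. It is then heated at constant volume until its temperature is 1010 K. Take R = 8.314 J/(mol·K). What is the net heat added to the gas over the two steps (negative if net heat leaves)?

30600 J

n = P₁V₁/(RT₁) = 233×45.7/(8.314×425) = 3.01 mol.
Step 1 — Isothermal: T stays 425 K; PV = const ⇒ V₂ = 5.95 L, P₂ = 1790 kPa.
ΔU = 0 (ideal gas, T constant).
W = nRT ln(V₂/V₁) = 3.01×8.314×425×ln(0.130) = -21700 J.
Q = ΔU + W = -21700 J.
State after step 1: P = 1790 kPa, V = 5.95 L, T = 425 K.
Step 2 — Isochoric: V stays 5.95 L; P/T = const ⇒ T₂ = 1010 K, P₂ = 4250 kPa.
W = 0 (no volume change).
ΔU = nCvΔT = 3.01×29.7×(1010−425) = 52300 J.
Q = ΔU = 52300 J.
Net over both steps: W = -21700 J, Q = 30600 J, ΔU = 52300 J.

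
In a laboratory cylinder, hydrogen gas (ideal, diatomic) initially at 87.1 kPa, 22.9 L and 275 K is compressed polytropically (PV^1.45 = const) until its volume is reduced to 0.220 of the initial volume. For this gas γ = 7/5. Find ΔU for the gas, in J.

4870 J

n = P₁V₁/(RT₁) = 87.1×22.9/(8.314×275) = 0.872 mol.
Polytropic n=1.45: T₂ = T₁(V₁/V₂)^(n−1) = 275×(4.55)^0.45 = 544 K; P₂ = P₁(V₁/V₂)^n = 783 kPa.
For an ideal gas ΔU = nCvΔT with Cv = (5/2)R = 20.8 J/(mol·K).
ΔU = 0.872×20.8×(544−275) = 4870 J.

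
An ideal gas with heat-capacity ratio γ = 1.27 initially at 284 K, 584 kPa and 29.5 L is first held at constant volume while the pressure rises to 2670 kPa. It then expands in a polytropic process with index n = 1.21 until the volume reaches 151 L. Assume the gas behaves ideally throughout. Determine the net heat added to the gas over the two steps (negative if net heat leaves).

n = P₁V₁/(RT₁) = 584×29.5/(8.314×284) = 7.30 mol.
Step 1 — Isochoric: V stays 29.5 L; P/T = const ⇒ T₂ = 1300 K, P₂ = 2670 kPa.
W = 0 (no volume change).
ΔU = nCvΔT = 7.30×30.8×(1300−284) = 228000 J.
Q = ΔU = 228000 J.
State after step 1: P = 2670 kPa, V = 29.5 L, T = 1300 K.
Step 2 — Polytropic n=1.21: T₂ = T₁(V₁/V₂)^(n−1) = 1300×(0.195)^0.21 = 921 K; P₂ = P₁(V₁/V₂)^n = 370 kPa.
W = (P₁V₁−P₂V₂)/(n−1) = (2670×29.5−370×151)/0.21 = 109000 J.
ΔU = nCvΔT = 7.30×30.8×(921−1300) = -84700 J.
Q = ΔU + W = 24200 J.
Net over both steps: W = 109000 J, Q = 252000 J, ΔU = 143000 J.

252000 J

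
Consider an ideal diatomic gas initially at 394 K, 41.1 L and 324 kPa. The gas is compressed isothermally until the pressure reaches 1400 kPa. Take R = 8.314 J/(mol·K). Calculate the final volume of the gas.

9.51 L

Isothermal: T stays 394 K; PV = const ⇒ V₂ = 9.51 L, P₂ = 1400 kPa.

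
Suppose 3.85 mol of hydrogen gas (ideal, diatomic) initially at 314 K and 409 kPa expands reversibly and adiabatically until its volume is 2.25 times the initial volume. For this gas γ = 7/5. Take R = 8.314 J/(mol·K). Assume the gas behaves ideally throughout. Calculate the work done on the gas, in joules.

-6960 J

V₁ = nRT₁/P₁ = 3.85×8.314×314/409 = 24.6 L.
Adiabatic: TV^(γ−1) = const ⇒ T₂ = 314×(0.444)^0.400 = 227 K; PV^γ = const ⇒ P₂ = 131 kPa.
ΔU = nCvΔT = 3.85×20.8×(227−314) = -6960 J.
Q = 0 for an adiabatic process, so W = −ΔU = 6960 J.
Work done on the gas = −W_by = -6960 J.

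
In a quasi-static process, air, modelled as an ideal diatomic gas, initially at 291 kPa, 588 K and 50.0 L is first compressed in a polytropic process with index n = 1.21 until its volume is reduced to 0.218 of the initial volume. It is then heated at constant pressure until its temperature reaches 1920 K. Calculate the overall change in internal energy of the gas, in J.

82400 J

n = P₁V₁/(RT₁) = 291×50.0/(8.314×588) = 2.98 mol.
Step 1 — Polytropic n=1.21: T₂ = T₁(V₁/V₂)^(n−1) = 588×(4.59)^0.21 = 810 K; P₂ = P₁(V₁/V₂)^n = 1840 kPa.
W = (P₁V₁−P₂V₂)/(n−1) = (291×50.0−1840×10.9)/0.21 = -26100 J.
ΔU = nCvΔT = 2.98×20.8×(810−588) = 13700 J.
Q = ΔU + W = -12400 J.
State after step 1: P = 1840 kPa, V = 10.9 L, T = 810 K.
Step 2 — Isobaric: P stays 1840 kPa; V/T = const ⇒ T₂ = 1920 K, V₂ = 25.8 L.
W = PΔV = 1840×(25.8−10.9) kPa·L = 27500 J.
ΔU = nCvΔT = 2.98×20.8×(1920−810) = 68700 J.
Q = ΔU + W = nCpΔT = 96200 J.
Net over both steps: W = 1360 J, Q = 83800 J, ΔU = 82400 J.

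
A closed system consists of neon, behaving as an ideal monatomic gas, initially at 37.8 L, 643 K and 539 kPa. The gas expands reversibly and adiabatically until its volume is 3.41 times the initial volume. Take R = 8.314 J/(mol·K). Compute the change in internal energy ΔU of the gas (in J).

-17100 J

n = P₁V₁/(RT₁) = 539×37.8/(8.314×643) = 3.81 mol.
Adiabatic: TV^(γ−1) = const ⇒ T₂ = 643×(0.293)^0.667 = 284 K; PV^γ = const ⇒ P₂ = 69.8 kPa.
For an ideal gas ΔU = nCvΔT with Cv = (3/2)R = 12.5 J/(mol·K).
ΔU = 3.81×12.5×(284−643) = -17100 J.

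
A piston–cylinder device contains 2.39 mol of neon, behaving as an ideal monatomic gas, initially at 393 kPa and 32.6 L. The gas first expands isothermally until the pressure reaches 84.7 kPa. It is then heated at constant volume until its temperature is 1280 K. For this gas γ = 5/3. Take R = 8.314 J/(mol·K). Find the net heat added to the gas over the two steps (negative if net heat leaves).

T₁ = P₁V₁/(nR) = 393×32.6/(2.39×8.314) = 645 K.
Step 1 — Isothermal: T stays 645 K; PV = const ⇒ V₂ = 151 L, P₂ = 84.7 kPa.
ΔU = 0 (ideal gas, T constant).
W = nRT ln(V₂/V₁) = 2.39×8.314×645×ln(4.64) = 19700 J.
Q = ΔU + W = 19700 J.
State after step 1: P = 84.7 kPa, V = 151 L, T = 645 K.
Step 2 — Isochoric: V stays 151 L; P/T = const ⇒ T₂ = 1280 K, P₂ = 168 kPa.
W = 0 (no volume change).
ΔU = nCvΔT = 2.39×12.5×(1280−645) = 18900 J.
Q = ΔU = 18900 J.
Net over both steps: W = 19700 J, Q = 38600 J, ΔU = 18900 J.

38600 J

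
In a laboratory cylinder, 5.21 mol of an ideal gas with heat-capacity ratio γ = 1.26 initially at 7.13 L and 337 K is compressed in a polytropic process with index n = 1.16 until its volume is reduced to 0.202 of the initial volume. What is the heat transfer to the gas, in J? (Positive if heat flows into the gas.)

P₁ = nRT₁/V₁ = 5.21×8.314×337/7.13 = 2050 kPa.
Polytropic n=1.16: T₂ = T₁(V₁/V₂)^(n−1) = 337×(4.95)^0.16 = 435 K; P₂ = P₁(V₁/V₂)^n = 13100 kPa.
W = (P₁V₁−P₂V₂)/(n−1) = (2050×7.13−13100×1.44)/0.16 = -26600 J.
ΔU = nCvΔT = 5.21×32.0×(435−337) = 16400 J.
Q = ΔU + W = -10200 J.

-10200 J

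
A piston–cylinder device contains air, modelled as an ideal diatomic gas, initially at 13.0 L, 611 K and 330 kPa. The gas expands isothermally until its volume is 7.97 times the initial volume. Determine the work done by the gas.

8900 J

n = P₁V₁/(RT₁) = 330×13.0/(8.314×611) = 0.845 mol.
Isothermal: T stays 611 K; PV = const ⇒ V₂ = 104 L, P₂ = 41.4 kPa.
W = nRT ln(V₂/V₁) = 0.845×8.314×611×ln(7.97) = 8900 J.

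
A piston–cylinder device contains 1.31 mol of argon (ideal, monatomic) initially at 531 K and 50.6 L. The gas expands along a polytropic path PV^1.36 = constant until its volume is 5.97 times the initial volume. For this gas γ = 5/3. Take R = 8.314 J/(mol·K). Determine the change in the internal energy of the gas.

-4120 J

P₁ = nRT₁/V₁ = 1.31×8.314×531/50.6 = 114 kPa.
Polytropic n=1.36: T₂ = T₁(V₁/V₂)^(n−1) = 531×(0.168)^0.36 = 279 K; P₂ = P₁(V₁/V₂)^n = 10.1 kPa.
For an ideal gas ΔU = nCvΔT with Cv = (3/2)R = 12.5 J/(mol·K).
ΔU = 1.31×12.5×(279−531) = -4120 J.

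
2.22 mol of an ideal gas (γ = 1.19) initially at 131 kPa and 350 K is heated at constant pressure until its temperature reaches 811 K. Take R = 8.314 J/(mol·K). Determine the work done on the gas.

V₁ = nRT₁/P₁ = 2.22×8.314×350/131 = 49.3 L.
Isobaric: P stays 131 kPa; V/T = const ⇒ T₂ = 811 K, V₂ = 114 L.
W = PΔV = 131×(114−49.3) kPa·L = 8510 J.
Work done on the gas = −W_by = -8510 J.

-8510 J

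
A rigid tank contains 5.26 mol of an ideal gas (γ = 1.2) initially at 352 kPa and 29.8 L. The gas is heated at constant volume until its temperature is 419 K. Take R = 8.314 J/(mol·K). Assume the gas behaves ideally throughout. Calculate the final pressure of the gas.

615 kPa

T₁ = P₁V₁/(nR) = 352×29.8/(5.26×8.314) = 240 K.
Isochoric: V stays 29.8 L; P/T = const ⇒ T₂ = 419 K, P₂ = 615 kPa.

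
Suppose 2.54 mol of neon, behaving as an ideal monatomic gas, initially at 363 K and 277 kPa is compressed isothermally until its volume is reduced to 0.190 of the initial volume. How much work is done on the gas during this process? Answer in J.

V₁ = nRT₁/P₁ = 2.54×8.314×363/277 = 27.7 L.
Isothermal: T stays 363 K; PV = const ⇒ V₂ = 5.26 L, P₂ = 1460 kPa.
W = nRT ln(V₂/V₁) = 2.54×8.314×363×ln(0.190) = -12700 J.
Work done on the gas = −W_by = 12700 J.

12700 J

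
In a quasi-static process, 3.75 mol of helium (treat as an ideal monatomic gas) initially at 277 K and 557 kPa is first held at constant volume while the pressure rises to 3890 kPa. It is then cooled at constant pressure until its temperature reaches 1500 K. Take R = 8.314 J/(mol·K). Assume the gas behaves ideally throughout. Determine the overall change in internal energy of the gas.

57200 J

V₁ = nRT₁/P₁ = 3.75×8.314×277/557 = 15.5 L.
Step 1 — Isochoric: V stays 15.5 L; P/T = const ⇒ T₂ = 1930 K, P₂ = 3890 kPa.
W = 0 (no volume change).
ΔU = nCvΔT = 3.75×12.5×(1930−277) = 77500 J.
Q = ΔU = 77500 J.
State after step 1: P = 3890 kPa, V = 15.5 L, T = 1930 K.
Step 2 — Isobaric: P stays 3890 kPa; V/T = const ⇒ T₂ = 1500 K, V₂ = 12.0 L.
W = PΔV = 3890×(12.0−15.5) kPa·L = -13500 J.
ΔU = nCvΔT = 3.75×12.5×(1500−1930) = -20300 J.
Q = ΔU + W = nCpΔT = -33900 J.
Net over both steps: W = -13500 J, Q = 43600 J, ΔU = 57200 J.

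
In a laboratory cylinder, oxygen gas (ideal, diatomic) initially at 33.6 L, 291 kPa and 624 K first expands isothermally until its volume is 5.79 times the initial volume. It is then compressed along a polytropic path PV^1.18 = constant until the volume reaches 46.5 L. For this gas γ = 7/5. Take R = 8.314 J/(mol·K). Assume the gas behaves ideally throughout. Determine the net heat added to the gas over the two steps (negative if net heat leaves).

8390 J

n = P₁V₁/(RT₁) = 291×33.6/(8.314×624) = 1.88 mol.
Step 1 — Isothermal: T stays 624 K; PV = const ⇒ V₂ = 195 L, P₂ = 50.3 kPa.
ΔU = 0 (ideal gas, T constant).
W = nRT ln(V₂/V₁) = 1.88×8.314×624×ln(5.79) = 17200 J.
Q = ΔU + W = 17200 J.
State after step 1: P = 50.3 kPa, V = 195 L, T = 624 K.
Step 2 — Polytropic n=1.18: T₂ = T₁(V₁/V₂)^(n−1) = 624×(4.18)^0.18 = 807 K; P₂ = P₁(V₁/V₂)^n = 272 kPa.
W = (P₁V₁−P₂V₂)/(n−1) = (50.3×195−272×46.5)/0.18 = -16000 J.
ΔU = nCvΔT = 1.88×20.8×(807−624) = 7180 J.
Q = ΔU + W = -8780 J.
Net over both steps: W = 1210 J, Q = 8390 J, ΔU = 7180 J.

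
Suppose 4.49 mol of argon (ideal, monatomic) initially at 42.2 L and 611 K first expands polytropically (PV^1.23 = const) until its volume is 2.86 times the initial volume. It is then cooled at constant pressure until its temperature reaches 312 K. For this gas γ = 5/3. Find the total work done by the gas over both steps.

15000 J

P₁ = nRT₁/V₁ = 4.49×8.314×611/42.2 = 540 kPa.
Step 1 — Polytropic n=1.23: T₂ = T₁(V₁/V₂)^(n−1) = 611×(0.350)^0.23 = 480 K; P₂ = P₁(V₁/V₂)^n = 148 kPa.
W = (P₁V₁−P₂V₂)/(n−1) = (540×42.2−148×121)/0.23 = 21300 J.
ΔU = nCvΔT = 4.49×12.5×(480−611) = -7350 J.
Q = ΔU + W = 13900 J.
State after step 1: P = 148 kPa, V = 121 L, T = 480 K.
Step 2 — Isobaric: P stays 148 kPa; V/T = const ⇒ T₂ = 312 K, V₂ = 78.5 L.
W = PΔV = 148×(78.5−121) kPa·L = -6260 J.
ΔU = nCvΔT = 4.49×12.5×(312−480) = -9400 J.
Q = ΔU + W = nCpΔT = -15700 J.
Net over both steps: W = 15000 J, Q = -1720 J, ΔU = -16700 J.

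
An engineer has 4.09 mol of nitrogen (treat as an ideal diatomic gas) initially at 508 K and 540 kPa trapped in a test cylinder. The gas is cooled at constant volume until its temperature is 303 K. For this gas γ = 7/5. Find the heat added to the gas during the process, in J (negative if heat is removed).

V₁ = nRT₁/P₁ = 4.09×8.314×508/540 = 32.0 L.
Isochoric: V stays 32.0 L; P/T = const ⇒ T₂ = 303 K, P₂ = 322 kPa.
W = 0 (no volume change).
ΔU = nCvΔT = 4.09×20.8×(303−508) = -17400 J.
Q = ΔU = -17400 J.

-17400 J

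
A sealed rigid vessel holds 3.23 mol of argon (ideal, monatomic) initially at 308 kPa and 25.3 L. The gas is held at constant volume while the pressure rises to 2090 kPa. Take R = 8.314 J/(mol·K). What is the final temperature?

T₁ = P₁V₁/(nR) = 308×25.3/(3.23×8.314) = 290 K.
Isochoric: V stays 25.3 L; P/T = const ⇒ T₂ = 1970 K, P₂ = 2090 kPa.

1970 K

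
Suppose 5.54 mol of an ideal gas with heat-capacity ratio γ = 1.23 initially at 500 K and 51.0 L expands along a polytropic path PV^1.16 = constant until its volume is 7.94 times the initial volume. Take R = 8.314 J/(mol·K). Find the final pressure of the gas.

P₁ = nRT₁/V₁ = 5.54×8.314×500/51.0 = 452 kPa.
Polytropic n=1.16: T₂ = T₁(V₁/V₂)^(n−1) = 500×(0.126)^0.16 = 359 K; P₂ = P₁(V₁/V₂)^n = 40.8 kPa.

40.8 kPa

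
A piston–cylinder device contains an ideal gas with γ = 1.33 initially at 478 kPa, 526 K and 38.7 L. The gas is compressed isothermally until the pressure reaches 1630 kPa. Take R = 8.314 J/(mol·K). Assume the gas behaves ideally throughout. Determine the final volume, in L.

11.3 L

Isothermal: T stays 526 K; PV = const ⇒ V₂ = 11.3 L, P₂ = 1630 kPa.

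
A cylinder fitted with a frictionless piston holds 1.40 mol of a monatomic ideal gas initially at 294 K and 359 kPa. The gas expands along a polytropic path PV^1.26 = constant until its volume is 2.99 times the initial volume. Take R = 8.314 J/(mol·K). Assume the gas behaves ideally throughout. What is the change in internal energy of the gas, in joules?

V₁ = nRT₁/P₁ = 1.40×8.314×294/359 = 9.53 L.
Polytropic n=1.26: T₂ = T₁(V₁/V₂)^(n−1) = 294×(0.334)^0.26 = 221 K; P₂ = P₁(V₁/V₂)^n = 90.3 kPa.
For an ideal gas ΔU = nCvΔT with Cv = (3/2)R = 12.5 J/(mol·K).
ΔU = 1.40×12.5×(221−294) = -1270 J.

-1270 J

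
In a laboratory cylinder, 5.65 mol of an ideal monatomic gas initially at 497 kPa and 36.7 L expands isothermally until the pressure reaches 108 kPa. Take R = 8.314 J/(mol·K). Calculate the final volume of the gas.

169 L

T₁ = P₁V₁/(nR) = 497×36.7/(5.65×8.314) = 388 K.
Isothermal: T stays 388 K; PV = const ⇒ V₂ = 169 L, P₂ = 108 kPa.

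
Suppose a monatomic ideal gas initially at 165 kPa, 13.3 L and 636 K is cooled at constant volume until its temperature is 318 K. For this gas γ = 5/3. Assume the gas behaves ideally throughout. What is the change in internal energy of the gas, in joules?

n = P₁V₁/(RT₁) = 165×13.3/(8.314×636) = 0.415 mol.
Isochoric: V stays 13.3 L; P/T = const ⇒ T₂ = 318 K, P₂ = 82.5 kPa.
For an ideal gas ΔU = nCvΔT with Cv = (3/2)R = 12.5 J/(mol·K).
ΔU = 0.415×12.5×(318−636) = -1650 J.

-1650 J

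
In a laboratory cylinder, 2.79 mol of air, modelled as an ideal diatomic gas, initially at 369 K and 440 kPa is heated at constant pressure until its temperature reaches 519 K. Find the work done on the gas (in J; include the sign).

-3480 J

V₁ = nRT₁/P₁ = 2.79×8.314×369/440 = 19.5 L.
Isobaric: P stays 440 kPa; V/T = const ⇒ T₂ = 519 K, V₂ = 27.4 L.
W = PΔV = 440×(27.4−19.5) kPa·L = 3480 J.
Work done on the gas = −W_by = -3480 J.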